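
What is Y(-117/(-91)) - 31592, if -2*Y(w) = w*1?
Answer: -442297/14 ≈ -31593.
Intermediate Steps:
Y(w) = -w/2
Y(-117/(-91)) - 31592 = -(-117)/(2*(-91)) - 31592 = -(-117)*(-1)/(2*91) - 31592 = -½*9/7 - 31592 = -9/14 - 31592 = -442297/14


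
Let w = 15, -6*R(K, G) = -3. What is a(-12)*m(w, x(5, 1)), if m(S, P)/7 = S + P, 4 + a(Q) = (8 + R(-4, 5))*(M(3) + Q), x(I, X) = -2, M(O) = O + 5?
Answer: -3458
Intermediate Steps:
M(O) = 5 + O
R(K, G) = 1/2 (R(K, G) = -1/6*(-3) = 1/2)
a(Q) = 64 + 17*Q/2 (a(Q) = -4 + (8 + 1/2)*((5 + 3) + Q) = -4 + 17*(8 + Q)/2 = -4 + (68 + 17*Q/2) = 64 + 17*Q/2)
m(S, P) = 7*P + 7*S (m(S, P) = 7*(S + P) = 7*(P + S) = 7*P + 7*S)
a(-12)*m(w, x(5, 1)) = (64 + (17/2)*(-12))*(7*(-2) + 7*15) = (64 - 102)*(-14 + 105) = -38*91 = -3458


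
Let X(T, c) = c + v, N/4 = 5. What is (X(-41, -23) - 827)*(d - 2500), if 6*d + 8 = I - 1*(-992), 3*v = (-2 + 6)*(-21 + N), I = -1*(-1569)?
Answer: 1766091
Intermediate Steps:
N = 20 (N = 4*5 = 20)
I = 1569
v = -4/3 (v = ((-2 + 6)*(-21 + 20))/3 = (4*(-1))/3 = (1/3)*(-4) = -4/3 ≈ -1.3333)
X(T, c) = -4/3 + c (X(T, c) = c - 4/3 = -4/3 + c)
d = 851/2 (d = -4/3 + (1569 - 1*(-992))/6 = -4/3 + (1569 + 992)/6 = -4/3 + (1/6)*2561 = -4/3 + 2561/6 = 851/2 ≈ 425.50)
(X(-41, -23) - 827)*(d - 2500) = ((-4/3 - 23) - 827)*(851/2 - 2500) = (-73/3 - 827)*(-4149/2) = -2554/3*(-4149/2) = 1766091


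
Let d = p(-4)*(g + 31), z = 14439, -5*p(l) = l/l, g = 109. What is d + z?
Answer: 14411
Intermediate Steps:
p(l) = -1/5 (p(l) = -l/(5*l) = -1/5*1 = -1/5)
d = -28 (d = -(109 + 31)/5 = -1/5*140 = -28)
d + z = -28 + 14439 = 14411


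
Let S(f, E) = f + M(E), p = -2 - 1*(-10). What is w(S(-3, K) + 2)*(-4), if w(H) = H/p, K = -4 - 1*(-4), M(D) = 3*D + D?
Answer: ½ ≈ 0.50000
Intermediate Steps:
M(D) = 4*D
K = 0 (K = -4 + 4 = 0)
p = 8 (p = -2 + 10 = 8)
S(f, E) = f + 4*E
w(H) = H/8
w(S(-3, K) + 2)*(-4) = (((-3 + 4*0) + 2)/8)*(-4) = (((-3 + 0) + 2)/8)*(-4) = ((-3 + 2)/8)*(-4) = ((⅛)*(-1))*(-4) = -⅛*(-4) = ½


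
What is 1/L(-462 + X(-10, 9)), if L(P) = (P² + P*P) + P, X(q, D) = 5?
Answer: 1/417241 ≈ 2.3967e-6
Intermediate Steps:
L(P) = P + 2*P² (L(P) = (P² + P²) + P = 2*P² + P = P + 2*P²)
1/L(-462 + X(-10, 9)) = 1/((-462 + 5)*(1 + 2*(-462 + 5))) = 1/(-457*(1 + 2*(-457))) = 1/(-457*(1 - 914)) = 1/(-457*(-913)) = 1/417241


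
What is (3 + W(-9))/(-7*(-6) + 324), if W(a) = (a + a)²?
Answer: 109/122 ≈ 0.89344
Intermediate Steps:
W(a) = 4*a² (W(a) = (2*a)² = 4*a²)
(3 + W(-9))/(-7*(-6) + 324) = (3 + 4*(-9)²)/(-7*(-6) + 324) = (3 + 4*81)/(42 + 324) = (3 + 324)/366 = 327*(1/366) = 109/122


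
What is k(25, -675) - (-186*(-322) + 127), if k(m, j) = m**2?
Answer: -59394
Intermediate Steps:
k(25, -675) - (-186*(-322) + 127) = 25**2 - (-186*(-322) + 127) = 625 - (59892 + 127) = 625 - 1*60019 = 625 - 60019 = -59394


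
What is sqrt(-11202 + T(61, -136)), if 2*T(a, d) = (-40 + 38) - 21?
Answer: I*sqrt(44854)/2 ≈ 105.89*I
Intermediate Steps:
T(a, d) = -23/2 (T(a, d) = ((-40 + 38) - 21)/2 = (-2 - 21)/2 = (1/2)*(-23) = -23/2)
sqrt(-11202 + T(61, -136)) = sqrt(-11202 - 23/2) = sqrt(-22427/2) = I*sqrt(44854)/2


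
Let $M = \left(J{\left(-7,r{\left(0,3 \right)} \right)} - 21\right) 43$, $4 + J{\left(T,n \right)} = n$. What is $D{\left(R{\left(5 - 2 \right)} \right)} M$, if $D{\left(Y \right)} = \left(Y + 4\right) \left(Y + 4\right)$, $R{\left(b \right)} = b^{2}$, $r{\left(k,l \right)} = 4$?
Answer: $-152607$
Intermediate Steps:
$J{\left(T,n \right)} = -4 + n$
$M = -903$ ($M = \left(\left(-4 + 4\right) - 21\right) 43 = \left(0 - 21\right) 43 = \left(-21\right) 43 = -903$)
$D{\left(Y \right)} = \left(4 + Y\right)^{2}$ ($D{\left(Y \right)} = \left(4 + Y\right) \left(4 + Y\right) = \left(4 + Y\right)^{2}$)
$D{\left(R{\left(5 - 2 \right)} \right)} M = \left(4 + \left(5 - 2\right)^{2}\right)^{2} \left(-903\right) = \left(4 + 3^{2}\right)^{2} \left(-903\right) = \left(4 + 9\right)^{2} \left(-903\right) = 13^{2} \left(-903\right) = 169 \left(-903\right) = -152607$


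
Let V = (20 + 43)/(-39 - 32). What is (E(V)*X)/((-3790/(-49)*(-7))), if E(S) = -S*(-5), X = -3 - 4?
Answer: -3087/53818 ≈ -0.057360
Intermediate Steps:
V = -63/71 (V = 63/(-71) = 63*(-1/71) = -63/71 ≈ -0.88732)
X = -7
E(S) = 5*S
(E(V)*X)/((-3790/(-49)*(-7))) = ((5*(-63/71))*(-7))/((-3790/(-49)*(-7))) = (-315/71*(-7))/((-3790*(-1/49)*(-7))) = 2205/(71*(((3790/49)*(-7)))) = 2205/(71*(-3790/7)) = (2205/71)*(-7/3790) = -3087/53818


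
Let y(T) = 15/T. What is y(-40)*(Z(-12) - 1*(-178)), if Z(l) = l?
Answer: -249/4 ≈ -62.250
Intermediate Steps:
y(-40)*(Z(-12) - 1*(-178)) = (15/(-40))*(-12 - 1*(-178)) = (15*(-1/40))*(-12 + 178) = -3/8*166 = -249/4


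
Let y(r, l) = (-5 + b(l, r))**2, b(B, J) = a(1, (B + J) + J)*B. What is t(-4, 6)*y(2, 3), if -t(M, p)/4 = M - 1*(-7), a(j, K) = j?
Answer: -48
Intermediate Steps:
b(B, J) = B (b(B, J) = 1*B = B)
t(M, p) = -28 - 4*M (t(M, p) = -4*(M - 1*(-7)) = -4*(M + 7) = -4*(7 + M) = -28 - 4*M)
y(r, l) = (-5 + l)**2
t(-4, 6)*y(2, 3) = (-28 - 4*(-4))*(-5 + 3)**2 = (-28 + 16)*(-2)**2 = -12*4 = -48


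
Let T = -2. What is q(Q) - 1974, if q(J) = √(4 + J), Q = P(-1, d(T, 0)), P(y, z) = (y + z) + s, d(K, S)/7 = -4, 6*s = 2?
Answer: -1974 + I*√222/3 ≈ -1974.0 + 4.9666*I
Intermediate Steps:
s = ⅓ (s = (⅙)*2 = ⅓ ≈ 0.33333)
d(K, S) = -28 (d(K, S) = 7*(-4) = -28)
P(y, z) = ⅓ + y + z (P(y, z) = (y + z) + ⅓ = ⅓ + y + z)
Q = -86/3 (Q = ⅓ - 1 - 28 = -86/3 ≈ -28.667)
q(Q) - 1974 = √(4 - 86/3) - 1974 = √(-74/3) - 1974 = I*√222/3 - 1974 = -1974 + I*√222/3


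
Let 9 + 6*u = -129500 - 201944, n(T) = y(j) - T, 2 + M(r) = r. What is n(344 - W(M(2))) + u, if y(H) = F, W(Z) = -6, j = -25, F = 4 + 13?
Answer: -333451/6 ≈ -55575.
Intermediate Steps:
F = 17
M(r) = -2 + r
y(H) = 17
n(T) = 17 - T
u = -331453/6 (u = -3/2 + (-129500 - 201944)/6 = -3/2 + (⅙)*(-331444) = -3/2 - 165722/3 = -331453/6 ≈ -55242.)
n(344 - W(M(2))) + u = (17 - (344 - 1*(-6))) - 331453/6 = (17 - (344 + 6)) - 331453/6 = (17 - 1*350) - 331453/6 = (17 - 350) - 331453/6 = -333 - 331453/6 = -333451/6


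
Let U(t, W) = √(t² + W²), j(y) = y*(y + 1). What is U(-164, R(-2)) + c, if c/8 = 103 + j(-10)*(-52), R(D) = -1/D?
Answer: -36616 + √107585/2 ≈ -36452.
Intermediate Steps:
j(y) = y*(1 + y)
c = -36616 (c = 8*(103 - 10*(1 - 10)*(-52)) = 8*(103 - 10*(-9)*(-52)) = 8*(103 + 90*(-52)) = 8*(103 - 4680) = 8*(-4577) = -36616)
U(t, W) = √(W² + t²)
U(-164, R(-2)) + c = √((-1/(-2))² + (-164)²) - 36616 = √((-1*(-½))² + 26896) - 36616 = √((½)² + 26896) - 36616 = √(¼ + 26896) - 36616 = √(107585/4) - 36616 = √107585/2 - 36616 = -36616 + √107585/2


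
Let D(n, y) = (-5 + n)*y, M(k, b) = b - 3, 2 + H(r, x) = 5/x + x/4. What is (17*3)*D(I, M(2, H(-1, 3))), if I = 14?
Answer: -4743/4 ≈ -1185.8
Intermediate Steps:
H(r, x) = -2 + 5/x + x/4 (H(r, x) = -2 + (5/x + x/4) = -2 + 5/x + x/4)
M(k, b) = -3 + b
D(n, y) = y*(-5 + n)
(17*3)*D(I, M(2, H(-1, 3))) = (17*3)*((-3 + (-2 + 5/3 + (¼)*3))*(-5 + 14)) = 51*((-3 + (-2 + 5*(⅓) + ¾))*9) = 51*((-3 + (-2 + 5/3 + ¾))*9) = 51*((-3 + 5/12)*9) = 51*(-31/12*9) = 51*(-93/4) = -4743/4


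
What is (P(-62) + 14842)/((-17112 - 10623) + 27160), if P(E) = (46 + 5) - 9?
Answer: -14884/575 ≈ -25.885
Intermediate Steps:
P(E) = 42 (P(E) = 51 - 9 = 42)
(P(-62) + 14842)/((-17112 - 10623) + 27160) = (42 + 14842)/((-17112 - 10623) + 27160) = 14884/(-27735 + 27160) = 14884/(-575) = 14884*(-1/575) = -14884/575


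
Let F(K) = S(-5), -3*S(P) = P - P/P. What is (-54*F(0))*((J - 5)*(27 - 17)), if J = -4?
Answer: 9720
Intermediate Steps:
S(P) = 1/3 - P/3 (S(P) = -(P - P/P)/3 = -(P - 1*1)/3 = -(P - 1)/3 = -(-1 + P)/3 = 1/3 - P/3)
F(K) = 2 (F(K) = 1/3 - 1/3*(-5) = 1/3 + 5/3 = 2)
(-54*F(0))*((J - 5)*(27 - 17)) = (-54*2)*((-4 - 5)*(27 - 17)) = -(-972)*10 = -108*(-90) = 9720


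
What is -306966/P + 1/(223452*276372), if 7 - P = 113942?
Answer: 18956954276533039/7036155748466640 ≈ 2.6942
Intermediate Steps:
P = -113935 (P = 7 - 1*113942 = 7 - 113942 = -113935)
-306966/P + 1/(223452*276372) = -306966/(-113935) + 1/(223452*276372) = -306966*(-1/113935) + (1/223452)*(1/276372) = 306966/113935 + 1/61755876144 = 18956954276533039/7036155748466640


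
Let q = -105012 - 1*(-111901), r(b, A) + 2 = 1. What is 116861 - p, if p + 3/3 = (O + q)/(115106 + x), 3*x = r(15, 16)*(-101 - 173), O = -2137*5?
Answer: 776665071/6646 ≈ 1.1686e+5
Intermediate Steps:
r(b, A) = -1 (r(b, A) = -2 + 1 = -1)
q = 6889 (q = -105012 + 111901 = 6889)
O = -10685
x = 274/3 (x = (-(-101 - 173))/3 = (-1*(-274))/3 = (1/3)*274 = 274/3 ≈ 91.333)
p = -6865/6646 (p = -1 + (-10685 + 6889)/(115106 + 274/3) = -1 - 3796/345592/3 = -1 - 3796*3/345592 = -1 - 219/6646 = -6865/6646 ≈ -1.0330)
116861 - p = 116861 - 1*(-6865/6646) = 116861 + 6865/6646 = 776665071/6646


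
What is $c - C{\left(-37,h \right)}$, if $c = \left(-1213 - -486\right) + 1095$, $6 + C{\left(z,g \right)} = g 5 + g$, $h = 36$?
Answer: $158$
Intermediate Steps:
$C{\left(z,g \right)} = -6 + 6 g$ ($C{\left(z,g \right)} = -6 + \left(g 5 + g\right) = -6 + \left(5 g + g\right) = -6 + 6 g$)
$c = 368$ ($c = \left(-1213 + 486\right) + 1095 = -727 + 1095 = 368$)
$c - C{\left(-37,h \right)} = 368 - \left(-6 + 6 \cdot 36\right) = 368 - \left(-6 + 216\right) = 368 - 210 = 158$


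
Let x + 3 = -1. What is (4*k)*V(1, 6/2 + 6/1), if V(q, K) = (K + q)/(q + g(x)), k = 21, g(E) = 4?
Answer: 168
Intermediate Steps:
x = -4 (x = -3 - 1 = -4)
V(q, K) = (K + q)/(4 + q) (V(q, K) = (K + q)/(q + 4) = (K + q)/(4 + q))
(4*k)*V(1, 6/2 + 6/1) = (4*21)*(((6/2 + 6/1) + 1)/(4 + 1)) = 84*(((6*(½) + 6*1) + 1)/5) = 84*(((3 + 6) + 1)/5) = 84*((9 + 1)/5) = 84*((⅕)*10) = 84*2 = 168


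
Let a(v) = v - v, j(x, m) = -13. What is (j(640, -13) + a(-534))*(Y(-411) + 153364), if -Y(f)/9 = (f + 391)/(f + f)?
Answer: -273140894/137 ≈ -1.9937e+6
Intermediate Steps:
a(v) = 0
Y(f) = -9*(391 + f)/(2*f) (Y(f) = -9*(f + 391)/(f + f) = -9*(391 + f)/(2*f))
(j(640, -13) + a(-534))*(Y(-411) + 153364) = (-13 + 0)*((9/2)*(-391 - 1*(-411))/(-411) + 153364) = -13*((9/2)*(-1/411)*(-391 + 411) + 153364) = -13*((9/2)*(-1/411)*20 + 153364) = -13*(-30/137 + 153364) = -13*21010838/137 = -273140894/137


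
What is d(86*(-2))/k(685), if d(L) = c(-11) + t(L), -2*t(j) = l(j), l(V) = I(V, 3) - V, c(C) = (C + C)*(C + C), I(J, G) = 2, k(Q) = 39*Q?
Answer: 397/26715 ≈ 0.014861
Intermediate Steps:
c(C) = 4*C**2 (c(C) = (2*C)*(2*C) = 4*C**2)
l(V) = 2 - V
t(j) = -1 + j/2 (t(j) = -(2 - j)/2 = -1 + j/2)
d(L) = 483 + L/2 (d(L) = 4*(-11)**2 + (-1 + L/2) = 4*121 + (-1 + L/2) = 484 + (-1 + L/2) = 483 + L/2)
d(86*(-2))/k(685) = (483 + (86*(-2))/2)/((39*685)) = (483 + (1/2)*(-172))/26715 = (483 - 86)*(1/26715) = 397*(1/26715) = 397/26715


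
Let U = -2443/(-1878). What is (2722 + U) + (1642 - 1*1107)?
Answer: 6119089/1878 ≈ 3258.3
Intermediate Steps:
U = 2443/1878 (U = -2443*(-1/1878) = 2443/1878 ≈ 1.3009)
(2722 + U) + (1642 - 1*1107) = (2722 + 2443/1878) + (1642 - 1*1107) = 5114359/1878 + (1642 - 1107) = 5114359/1878 + 535 = 6119089/1878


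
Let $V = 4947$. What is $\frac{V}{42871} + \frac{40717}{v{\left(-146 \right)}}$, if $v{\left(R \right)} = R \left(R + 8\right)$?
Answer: $\frac{1845250663}{863764908} \approx 2.1363$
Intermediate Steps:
$v{\left(R \right)} = R \left(8 + R\right)$
$\frac{V}{42871} + \frac{40717}{v{\left(-146 \right)}} = \frac{4947}{42871} + \frac{40717}{\left(-146\right) \left(8 - 146\right)} = 4947 \cdot \frac{1}{42871} + \frac{40717}{\left(-146\right) \left(-138\right)} = \frac{4947}{42871} + \frac{40717}{20148} = \frac{1845250663}{863764908}$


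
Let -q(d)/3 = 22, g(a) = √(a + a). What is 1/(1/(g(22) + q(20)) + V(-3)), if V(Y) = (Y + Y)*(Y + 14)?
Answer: -284658/18791785 + 2*√11/18791785 ≈ -0.015148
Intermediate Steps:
g(a) = √2*√a (g(a) = √(2*a) = √2*√a)
q(d) = -66 (q(d) = -3*22 = -66)
V(Y) = 2*Y*(14 + Y) (V(Y) = (2*Y)*(14 + Y) = 2*Y*(14 + Y))
1/(1/(g(22) + q(20)) + V(-3)) = 1/(1/(√2*√22 - 66) + 2*(-3)*(14 - 3)) = 1/(1/(2*√11 - 66) + 2*(-3)*11) = 1/(1/(-66 + 2*√11) - 66) = 1/(-66 + 1/(-66 + 2*√11))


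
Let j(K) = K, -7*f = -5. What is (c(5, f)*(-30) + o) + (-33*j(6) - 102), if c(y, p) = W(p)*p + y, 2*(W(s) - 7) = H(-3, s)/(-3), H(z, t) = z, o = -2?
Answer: -4289/7 ≈ -612.71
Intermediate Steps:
f = 5/7 (f = -⅐*(-5) = 5/7 ≈ 0.71429)
W(s) = 15/2 (W(s) = 7 + (-3/(-3))/2 = 7 + (-3*(-⅓))/2 = 7 + (½)*1 = 7 + ½ = 15/2)
c(y, p) = y + 15*p/2 (c(y, p) = 15*p/2 + y = y + 15*p/2)
(c(5, f)*(-30) + o) + (-33*j(6) - 102) = ((5 + (15/2)*(5/7))*(-30) - 2) + (-33*6 - 102) = ((5 + 75/14)*(-30) - 2) + (-198 - 102) = ((145/14)*(-30) - 2) - 300 = (-2175/7 - 2) - 300 = -2189/7 - 300 = -4289/7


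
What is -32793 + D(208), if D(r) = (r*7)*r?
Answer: 270055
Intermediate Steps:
D(r) = 7*r**2 (D(r) = (7*r)*r = 7*r**2)
-32793 + D(208) = -32793 + 7*208**2 = -32793 + 7*43264 = -32793 + 302848 = 270055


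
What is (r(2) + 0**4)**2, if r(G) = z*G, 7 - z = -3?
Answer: 400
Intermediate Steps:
z = 10 (z = 7 - 1*(-3) = 7 + 3 = 10)
r(G) = 10*G
(r(2) + 0**4)**2 = (10*2 + 0**4)**2 = (20 + 0)**2 = 20**2 = 400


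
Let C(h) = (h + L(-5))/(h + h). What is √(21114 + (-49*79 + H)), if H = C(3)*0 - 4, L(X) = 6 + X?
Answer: √17239 ≈ 131.30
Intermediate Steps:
C(h) = (1 + h)/(2*h) (C(h) = (h + (6 - 5))/(h + h) = (h + 1)/((2*h)) = (1 + h)*(1/(2*h)) = (1 + h)/(2*h))
H = -4 (H = ((½)*(1 + 3)/3)*0 - 4 = ((½)*(⅓)*4)*0 - 4 = (⅔)*0 - 4 = 0 - 4 = -4)
√(21114 + (-49*79 + H)) = √(21114 + (-49*79 - 4)) = √(21114 + (-3871 - 4)) = √(21114 - 3875) = √17239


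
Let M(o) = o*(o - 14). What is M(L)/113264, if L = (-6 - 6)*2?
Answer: 57/7079 ≈ 0.0080520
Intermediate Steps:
L = -24 (L = -12*2 = -24)
M(o) = o*(-14 + o)
M(L)/113264 = -24*(-14 - 24)/113264 = -24*(-38)*(1/113264) = 912*(1/113264) = 57/7079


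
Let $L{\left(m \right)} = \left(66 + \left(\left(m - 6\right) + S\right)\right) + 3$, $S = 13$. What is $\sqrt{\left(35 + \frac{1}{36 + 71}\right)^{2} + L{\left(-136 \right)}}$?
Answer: $\frac{2 \sqrt{3336394}}{107} \approx 34.142$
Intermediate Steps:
$L{\left(m \right)} = 76 + m$ ($L{\left(m \right)} = \left(66 + \left(\left(m - 6\right) + 13\right)\right) + 3 = \left(66 + \left(\left(-6 + m\right) + 13\right)\right) + 3 = \left(66 + \left(7 + m\right)\right) + 3 = \left(73 + m\right) + 3 = 76 + m$)
$\sqrt{\left(35 + \frac{1}{36 + 71}\right)^{2} + L{\left(-136 \right)}} = \sqrt{\left(35 + \frac{1}{36 + 71}\right)^{2} + \left(76 - 136\right)} = \sqrt{\left(35 + \frac{1}{107}\right)^{2} - 60} = \sqrt{\left(\frac{3746}{107}\right)^{2} - 60} = \sqrt{\frac{14032516}{11449} - 60} = \sqrt{\frac{13345576}{11449}} = \frac{2 \sqrt{3336394}}{107}$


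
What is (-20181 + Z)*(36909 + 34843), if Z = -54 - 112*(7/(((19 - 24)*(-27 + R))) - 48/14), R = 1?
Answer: -92610808664/65 ≈ -1.4248e+9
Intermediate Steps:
Z = 21058/65 (Z = -54 - 112*(7/(((19 - 24)*(-27 + 1))) - 48/14) = -54 - 112*(7/((-5*(-26))) - 48*1/14) = -54 - 112*(7/130 - 24/7) = -54 - 112*(-3071/910) = -54 + 24568/65 = 21058/65 ≈ 323.97)
(-20181 + Z)*(36909 + 34843) = (-20181 + 21058/65)*(36909 + 34843) = -1290707/65*71752 = -92610808664/65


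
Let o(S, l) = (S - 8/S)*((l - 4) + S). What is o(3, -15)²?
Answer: 256/9 ≈ 28.444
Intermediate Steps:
o(S, l) = (S - 8/S)*(-4 + S + l) (o(S, l) = (S - 8/S)*((-4 + l) + S) = (S - 8/S)*(-4 + S + l))
o(3, -15)² = ((32 - 8*(-15) + 3*(-8 + 3² - 4*3 + 3*(-15)))/3)² = ((32 + 120 + 3*(-8 + 9 - 12 - 45))/3)² = ((32 + 120 + 3*(-56))/3)² = ((32 + 120 - 168)/3)² = ((⅓)*(-16))² = (-16/3)² = 256/9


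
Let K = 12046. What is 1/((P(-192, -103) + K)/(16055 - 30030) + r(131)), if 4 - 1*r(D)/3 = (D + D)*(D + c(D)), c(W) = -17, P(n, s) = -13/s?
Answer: -1439425/128962205351 ≈ -1.1162e-5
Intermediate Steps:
r(D) = 12 - 6*D*(-17 + D) (r(D) = 12 - 3*(D + D)*(D - 17) = 12 - 3*2*D*(-17 + D) = 12 - 6*D*(-17 + D))
1/((P(-192, -103) + K)/(16055 - 30030) + r(131)) = 1/((-13/(-103) + 12046)/(16055 - 30030) + (12 - 6*131**2 + 102*131)) = 1/((-13*(-1/103) + 12046)/(-13975) + (12 - 6*17161 + 13362)) = 1/((13/103 + 12046)*(-1/13975) + (12 - 102966 + 13362)) = 1/((1240751/103)*(-1/13975) - 89592) = 1/(-1240751/1439425 - 89592) = 1/(-128962205351/1439425) = -1439425/128962205351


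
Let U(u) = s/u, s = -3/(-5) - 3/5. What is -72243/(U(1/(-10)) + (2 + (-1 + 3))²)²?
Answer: -72243/256 ≈ -282.20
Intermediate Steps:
s = 0 (s = -3*(-⅕) - 3*⅕ = ⅗ - ⅗ = 0)
U(u) = 0 (U(u) = 0/u = 0)
-72243/(U(1/(-10)) + (2 + (-1 + 3))²)² = -72243/(0 + (2 + (-1 + 3))²)² = -72243/(0 + (2 + 2)²)² = -72243/(0 + 4²)² = -72243/(0 + 16)² = -72243/(16²) = -72243/256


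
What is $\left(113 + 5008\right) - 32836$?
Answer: $-27715$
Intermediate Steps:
$\left(113 + 5008\right) - 32836 = 5121 - 32836 = -27715$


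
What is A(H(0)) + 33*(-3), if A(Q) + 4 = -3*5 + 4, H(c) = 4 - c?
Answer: -114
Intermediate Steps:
A(Q) = -15 (A(Q) = -4 + (-3*5 + 4) = -4 + (-15 + 4) = -4 - 11 = -15)
A(H(0)) + 33*(-3) = -15 + 33*(-3) = -15 - 99 = -114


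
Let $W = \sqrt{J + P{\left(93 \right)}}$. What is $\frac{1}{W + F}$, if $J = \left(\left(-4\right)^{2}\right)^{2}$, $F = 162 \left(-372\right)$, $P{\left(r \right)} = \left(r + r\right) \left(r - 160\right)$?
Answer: $- \frac{30132}{1815880951} - \frac{i \sqrt{12206}}{3631761902} \approx -1.6594 \cdot 10^{-5} - 3.0421 \cdot 10^{-8} i$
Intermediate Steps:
$P{\left(r \right)} = 2 r \left(-160 + r\right)$
$F = -60264$
$J = 256$ ($J = 16^{2} = 256$)
$W = i \sqrt{12206}$ ($W = \sqrt{256 + 2 \cdot 93 \left(-160 + 93\right)} = \sqrt{256 + 2 \cdot 93 \left(-67\right)} = \sqrt{256 - 12462} = \sqrt{-12206} = i \sqrt{12206} \approx 110.48 i$)
$\frac{1}{W + F} = \frac{1}{i \sqrt{12206} - 60264} = \frac{1}{-60264 + i \sqrt{12206}}$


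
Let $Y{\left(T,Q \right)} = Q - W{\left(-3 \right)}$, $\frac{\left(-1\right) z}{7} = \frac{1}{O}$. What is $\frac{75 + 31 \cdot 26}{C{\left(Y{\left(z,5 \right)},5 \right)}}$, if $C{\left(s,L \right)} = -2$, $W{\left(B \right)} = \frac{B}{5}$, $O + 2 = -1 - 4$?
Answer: $- \frac{881}{2} \approx -440.5$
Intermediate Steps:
$O = -7$ ($O = -2 - 5 = -7$)
$W{\left(B \right)} = \frac{B}{5}$ ($W{\left(B \right)} = B \frac{1}{5} = \frac{B}{5}$)
$z = 1$ ($z = - \frac{7}{-7} = \left(-7\right) \left(- \frac{1}{7}\right) = 1$)
$Y{\left(T,Q \right)} = \frac{3}{5} + Q$ ($Y{\left(T,Q \right)} = Q - \frac{1}{5} \left(-3\right) = Q - - \frac{3}{5} = Q + \frac{3}{5} = \frac{3}{5} + Q$)
$\frac{75 + 31 \cdot 26}{C{\left(Y{\left(z,5 \right)},5 \right)}} = \frac{75 + 31 \cdot 26}{-2} = \left(75 + 806\right) \left(- \frac{1}{2}\right) = 881 \left(- \frac{1}{2}\right) = - \frac{881}{2}$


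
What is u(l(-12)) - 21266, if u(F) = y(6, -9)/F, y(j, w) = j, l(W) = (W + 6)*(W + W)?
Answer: -510383/24 ≈ -21266.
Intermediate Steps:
l(W) = 2*W*(6 + W) (l(W) = (6 + W)*(2*W) = 2*W*(6 + W))
u(F) = 6/F
u(l(-12)) - 21266 = 6/((2*(-12)*(6 - 12))) - 21266 = 6/((2*(-12)*(-6))) - 21266 = 6/144 - 21266 = 6*(1/144) - 21266 = 1/24 - 21266 = -510383/24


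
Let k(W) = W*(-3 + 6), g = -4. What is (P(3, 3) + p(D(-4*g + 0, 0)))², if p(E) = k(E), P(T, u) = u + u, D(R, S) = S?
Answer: 36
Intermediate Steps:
P(T, u) = 2*u
k(W) = 3*W (k(W) = W*3 = 3*W)
p(E) = 3*E
(P(3, 3) + p(D(-4*g + 0, 0)))² = (2*3 + 3*0)² = (6 + 0)² = 6² = 36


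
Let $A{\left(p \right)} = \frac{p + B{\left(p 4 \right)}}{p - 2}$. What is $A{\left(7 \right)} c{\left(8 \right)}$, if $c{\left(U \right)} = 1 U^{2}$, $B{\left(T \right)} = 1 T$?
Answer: $448$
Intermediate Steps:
$B{\left(T \right)} = T$
$c{\left(U \right)} = U^{2}$
$A{\left(p \right)} = \frac{5 p}{-2 + p}$ ($A{\left(p \right)} = \frac{p + p 4}{p - 2} = \frac{p + 4 p}{-2 + p} = \frac{5 p}{-2 + p}$)
$A{\left(7 \right)} c{\left(8 \right)} = 5 \cdot 7 \frac{1}{-2 + 7} \cdot 8^{2} = 5 \cdot 7 \cdot \frac{1}{5} \cdot 64 = 7 \cdot 64 = 448$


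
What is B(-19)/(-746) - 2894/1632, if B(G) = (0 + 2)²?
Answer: -541363/304368 ≈ -1.7786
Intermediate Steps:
B(G) = 4 (B(G) = 2² = 4)
B(-19)/(-746) - 2894/1632 = 4/(-746) - 2894/1632 = 4*(-1/746) - 2894*1/1632 = -2/373 - 1447/816 = -541363/304368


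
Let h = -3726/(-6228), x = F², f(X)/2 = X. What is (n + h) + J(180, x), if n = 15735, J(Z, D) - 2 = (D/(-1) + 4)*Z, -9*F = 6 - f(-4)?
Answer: 49892641/3114 ≈ 16022.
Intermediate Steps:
f(X) = 2*X
F = -14/9 (F = -(6 - 2*(-4))/9 = -(6 - 1*(-8))/9 = -(6 + 8)/9 = -⅑*14 = -14/9 ≈ -1.5556)
x = 196/81 (x = (-14/9)² = 196/81 ≈ 2.4198)
J(Z, D) = 2 + Z*(4 - D) (J(Z, D) = 2 + (D/(-1) + 4)*Z = 2 + (D*(-1) + 4)*Z = 2 + (-D + 4)*Z = 2 + (4 - D)*Z = 2 + Z*(4 - D))
h = 207/346 (h = -3726*(-1/6228) = 207/346 ≈ 0.59827)
(n + h) + J(180, x) = (15735 + 207/346) + (2 + 4*180 - 1*196/81*180) = 5444517/346 + (2 + 720 - 3920/9) = 5444517/346 + 2578/9 = 49892641/3114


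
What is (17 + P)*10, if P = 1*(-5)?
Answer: 120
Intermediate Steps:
P = -5
(17 + P)*10 = (17 - 5)*10 = 12*10 = 120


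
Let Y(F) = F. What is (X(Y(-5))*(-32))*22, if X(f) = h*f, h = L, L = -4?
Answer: -14080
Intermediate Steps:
h = -4
X(f) = -4*f
(X(Y(-5))*(-32))*22 = (-4*(-5)*(-32))*22 = (20*(-32))*22 = -640*22 = -14080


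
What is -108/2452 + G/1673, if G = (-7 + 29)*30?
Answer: 359409/1025549 ≈ 0.35046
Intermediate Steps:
G = 660 (G = 22*30 = 660)
-108/2452 + G/1673 = -108/2452 + 660/1673 = -108*1/2452 + 660*(1/1673) = -27/613 + 660/1673 = 359409/1025549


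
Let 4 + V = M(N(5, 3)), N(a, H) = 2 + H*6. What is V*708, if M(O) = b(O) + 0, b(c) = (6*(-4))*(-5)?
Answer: 82128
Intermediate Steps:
b(c) = 120 (b(c) = -24*(-5) = 120)
N(a, H) = 2 + 6*H
M(O) = 120 (M(O) = 120 + 0 = 120)
V = 116 (V = -4 + 120 = 116)
V*708 = 116*708 = 82128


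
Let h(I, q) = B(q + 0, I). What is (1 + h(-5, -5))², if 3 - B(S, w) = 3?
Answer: 1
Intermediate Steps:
B(S, w) = 0 (B(S, w) = 3 - 1*3 = 3 - 3 = 0)
h(I, q) = 0
(1 + h(-5, -5))² = (1 + 0)² = 1² = 1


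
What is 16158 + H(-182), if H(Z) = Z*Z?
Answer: 49282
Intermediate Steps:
H(Z) = Z²
16158 + H(-182) = 16158 + (-182)² = 16158 + 33124 = 49282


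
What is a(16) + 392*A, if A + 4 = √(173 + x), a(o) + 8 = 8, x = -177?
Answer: -1568 + 784*I ≈ -1568.0 + 784.0*I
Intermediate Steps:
a(o) = 0 (a(o) = -8 + 8 = 0)
A = -4 + 2*I (A = -4 + √(173 - 177) = -4 + √(-4) = -4 + 2*I ≈ -4.0 + 2.0*I)
a(16) + 392*A = 0 + 392*(-4 + 2*I) = 0 + (-1568 + 784*I) = -1568 + 784*I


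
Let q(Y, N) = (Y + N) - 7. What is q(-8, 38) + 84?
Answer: 107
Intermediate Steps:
q(Y, N) = -7 + N + Y (q(Y, N) = (N + Y) - 7 = -7 + N + Y)
q(-8, 38) + 84 = (-7 + 38 - 8) + 84 = 23 + 84 = 107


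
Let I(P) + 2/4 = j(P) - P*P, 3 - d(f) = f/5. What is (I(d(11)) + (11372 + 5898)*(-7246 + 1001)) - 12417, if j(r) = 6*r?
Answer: -5393178167/50 ≈ -1.0786e+8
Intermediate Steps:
d(f) = 3 - f/5
I(P) = -½ - P² + 6*P (I(P) = -½ + (6*P - P*P) = -½ + (6*P - P²) = -½ + (-P² + 6*P) = -½ - P² + 6*P)
(I(d(11)) + (11372 + 5898)*(-7246 + 1001)) - 12417 = ((-½ - (3 - ⅕*11)² + 6*(3 - ⅕*11)) + (11372 + 5898)*(-7246 + 1001)) - 12417 = ((-½ - (3 - 11/5)² + 6*(3 - 11/5)) + 17270*(-6245)) - 12417 = ((-½ - (⅘)² + 6*(⅘)) - 107851150) - 12417 = ((-½ - 1*16/25 + 24/5) - 107851150) - 12417 = ((-½ - 16/25 + 24/5) - 107851150) - 12417 = (183/50 - 107851150) - 12417 = -5392557317/50 - 12417 = -5393178167/50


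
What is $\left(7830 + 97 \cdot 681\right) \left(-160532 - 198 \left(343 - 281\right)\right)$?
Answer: $-12768264696$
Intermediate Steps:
$\left(7830 + 97 \cdot 681\right) \left(-160532 - 198 \left(343 - 281\right)\right) = \left(7830 + 66057\right) \left(-160532 - 12276\right) = 73887 \left(-160532 - 12276\right) = 73887 \left(-172808\right) = -12768264696$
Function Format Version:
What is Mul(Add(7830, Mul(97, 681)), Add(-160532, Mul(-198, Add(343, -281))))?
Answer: -12768264696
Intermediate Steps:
Mul(Add(7830, Mul(97, 681)), Add(-160532, Mul(-198, Add(343, -281)))) = Mul(Add(7830, 66057), Add(-160532, Mul(-198, 62))) = Mul(73887, Add(-160532, -12276)) = Mul(73887, -172808) = -12768264696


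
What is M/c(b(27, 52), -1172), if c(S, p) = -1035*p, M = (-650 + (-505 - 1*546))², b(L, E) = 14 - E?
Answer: 321489/134780 ≈ 2.3853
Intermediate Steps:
M = 2893401 (M = (-650 + (-505 - 546))² = (-650 - 1051)² = (-1701)² = 2893401)
M/c(b(27, 52), -1172) = 2893401/((-1035*(-1172))) = 2893401/1213020 = 2893401*(1/1213020) = 321489/134780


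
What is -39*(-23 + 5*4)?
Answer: 117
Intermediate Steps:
-39*(-23 + 5*4) = -39*(-23 + 20) = -39*(-3) = 117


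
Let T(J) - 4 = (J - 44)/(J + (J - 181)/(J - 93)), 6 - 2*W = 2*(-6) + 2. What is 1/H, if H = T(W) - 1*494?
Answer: -853/421030 ≈ -0.0020260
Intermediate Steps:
W = 8 (W = 3 - (2*(-6) + 2)/2 = 3 - (-12 + 2)/2 = 3 - 1/2*(-10) = 3 + 5 = 8)
T(J) = 4 + (-44 + J)/(J + (-181 + J)/(-93 + J)) (T(J) = 4 + (J - 44)/(J + (J - 181)/(J - 93)) = 4 + (-44 + J)/(J + (-181 + J)/(-93 + J)))
H = -421030/853 (H = (-3368 - 5*8**2 + 505*8)/(181 - 1*8**2 + 92*8) - 1*494 = (-3368 - 5*64 + 4040)/(181 - 1*64 + 736) - 494 = (-3368 - 320 + 4040)/(181 - 64 + 736) - 494 = 352/853 - 494 = -421030/853 ≈ -493.59)
1/H = 1/(-421030/853) = -853/421030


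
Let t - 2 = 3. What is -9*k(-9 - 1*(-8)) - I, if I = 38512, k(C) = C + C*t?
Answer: -38458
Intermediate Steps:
t = 5 (t = 2 + 3 = 5)
k(C) = 6*C (k(C) = C + C*5 = C + 5*C = 6*C)
-9*k(-9 - 1*(-8)) - I = -54*(-9 - 1*(-8)) - 1*38512 = -54*(-9 + 8) - 38512 = -54*(-1) - 38512 = -9*(-6) - 38512 = 54 - 38512 = -38458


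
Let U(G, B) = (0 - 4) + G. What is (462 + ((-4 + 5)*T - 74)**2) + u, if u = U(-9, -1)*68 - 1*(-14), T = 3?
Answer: 4633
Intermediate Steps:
U(G, B) = -4 + G
u = -870 (u = (-4 - 9)*68 - 1*(-14) = -13*68 + 14 = -884 + 14 = -870)
(462 + ((-4 + 5)*T - 74)**2) + u = (462 + ((-4 + 5)*3 - 74)**2) - 870 = (462 + (1*3 - 74)**2) - 870 = (462 + (3 - 74)**2) - 870 = (462 + (-71)**2) - 870 = (462 + 5041) - 870 = 5503 - 870 = 4633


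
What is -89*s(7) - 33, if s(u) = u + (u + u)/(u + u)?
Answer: -745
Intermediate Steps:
s(u) = 1 + u (s(u) = u + (2*u)/((2*u)) = u + (2*u)*(1/(2*u)) = u + 1 = 1 + u)
-89*s(7) - 33 = -89*(1 + 7) - 33 = -89*8 - 33 = -712 - 33 = -745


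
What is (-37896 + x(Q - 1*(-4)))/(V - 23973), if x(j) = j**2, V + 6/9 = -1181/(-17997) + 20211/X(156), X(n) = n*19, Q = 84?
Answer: 536133797472/426154217435 ≈ 1.2581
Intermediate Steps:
X(n) = 19*n
V = 110558593/17781036 (V = -2/3 + (-1181/(-17997) + 20211/((19*156))) = -2/3 + (-1181*(-1/17997) + 20211/2964) = -2/3 + (1181/17997 + 20211*(1/2964)) = -2/3 + (1181/17997 + 6737/988) = -2/3 + 122412617/17781036 = 110558593/17781036 ≈ 6.2178)
(-37896 + x(Q - 1*(-4)))/(V - 23973) = (-37896 + (84 - 1*(-4))**2)/(110558593/17781036 - 23973) = (-37896 + (84 + 4)**2)/(-426154217435/17781036) = (-37896 + 88**2)*(-17781036/426154217435) = (-37896 + 7744)*(-17781036/426154217435) = -30152*(-17781036/426154217435) = 536133797472/426154217435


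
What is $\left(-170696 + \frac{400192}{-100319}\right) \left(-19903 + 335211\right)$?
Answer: $- \frac{5399476779322528}{100319} \approx -5.3823 \cdot 10^{10}$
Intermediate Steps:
$\left(-170696 + \frac{400192}{-100319}\right) \left(-19903 + 335211\right) = \left(-170696 + 400192 \left(- \frac{1}{100319}\right)\right) 315308 = \left(-170696 - \frac{400192}{100319}\right) 315308 = \left(- \frac{17124452216}{100319}\right) 315308 = - \frac{5399476779322528}{100319}$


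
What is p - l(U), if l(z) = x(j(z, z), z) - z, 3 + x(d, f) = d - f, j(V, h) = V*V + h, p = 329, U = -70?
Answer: -4638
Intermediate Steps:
j(V, h) = h + V² (j(V, h) = V² + h = h + V²)
x(d, f) = -3 + d - f (x(d, f) = -3 + (d - f) = -3 + d - f)
l(z) = -3 + z² - z (l(z) = (-3 + (z + z²) - z) - z = (-3 + z²) - z = -3 + z² - z)
p - l(U) = 329 - (-3 + (-70)² - 1*(-70)) = 329 - (-3 + 4900 + 70) = 329 - 1*4967 = 329 - 4967 = -4638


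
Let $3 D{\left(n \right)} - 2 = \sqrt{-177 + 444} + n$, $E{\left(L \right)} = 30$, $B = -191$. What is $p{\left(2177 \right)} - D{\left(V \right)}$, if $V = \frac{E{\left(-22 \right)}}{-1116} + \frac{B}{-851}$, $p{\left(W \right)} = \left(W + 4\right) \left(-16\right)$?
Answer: $- \frac{16570992611}{474858} - \frac{\sqrt{267}}{3} \approx -34902.0$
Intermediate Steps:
$p{\left(W \right)} = -64 - 16 W$ ($p{\left(W \right)} = \left(4 + W\right) \left(-16\right) = -64 - 16 W$)
$V = \frac{31271}{158286}$ ($V = \frac{30}{-1116} - \frac{191}{-851} = 30 \left(- \frac{1}{1116}\right) - - \frac{191}{851} = - \frac{5}{186} + \frac{191}{851} = \frac{31271}{158286} \approx 0.19756$)
$D{\left(n \right)} = \frac{2}{3} + \frac{n}{3} + \frac{\sqrt{267}}{3}$ ($D{\left(n \right)} = \frac{2}{3} + \frac{\sqrt{-177 + 444} + n}{3} = \frac{2}{3} + \frac{\sqrt{267} + n}{3} = \frac{2}{3} + \frac{n + \sqrt{267}}{3} = \frac{2}{3} + \left(\frac{n}{3} + \frac{\sqrt{267}}{3}\right) = \frac{2}{3} + \frac{n}{3} + \frac{\sqrt{267}}{3}$)
$p{\left(2177 \right)} - D{\left(V \right)} = \left(-64 - 34832\right) - \left(\frac{2}{3} + \frac{1}{3} \cdot \frac{31271}{158286} + \frac{\sqrt{267}}{3}\right) = \left(-64 - 34832\right) - \left(\frac{2}{3} + \frac{31271}{474858} + \frac{\sqrt{267}}{3}\right) = -34896 - \left(\frac{347843}{474858} + \frac{\sqrt{267}}{3}\right) = - \frac{16570992611}{474858} - \frac{\sqrt{267}}{3}$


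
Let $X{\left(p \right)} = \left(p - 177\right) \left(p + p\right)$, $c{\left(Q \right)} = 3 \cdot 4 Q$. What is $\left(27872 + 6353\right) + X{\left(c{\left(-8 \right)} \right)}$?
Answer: $86641$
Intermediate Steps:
$c{\left(Q \right)} = 12 Q$
$X{\left(p \right)} = 2 p \left(-177 + p\right)$ ($X{\left(p \right)} = \left(-177 + p\right) 2 p = 2 p \left(-177 + p\right)$)
$\left(27872 + 6353\right) + X{\left(c{\left(-8 \right)} \right)} = \left(27872 + 6353\right) + 2 \cdot 12 \left(-8\right) \left(-177 + 12 \left(-8\right)\right) = 34225 + 2 \left(-96\right) \left(-177 - 96\right) = 34225 + 2 \left(-96\right) \left(-273\right) = 34225 + 52416 = 86641$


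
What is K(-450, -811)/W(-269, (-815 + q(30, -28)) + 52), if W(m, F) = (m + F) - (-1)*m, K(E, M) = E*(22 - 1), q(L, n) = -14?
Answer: 1890/263 ≈ 7.1863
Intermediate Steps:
K(E, M) = 21*E (K(E, M) = E*21 = 21*E)
W(m, F) = F + 2*m (W(m, F) = (F + m) + m = F + 2*m)
K(-450, -811)/W(-269, (-815 + q(30, -28)) + 52) = (21*(-450))/(((-815 - 14) + 52) + 2*(-269)) = -9450/((-829 + 52) - 538) = -9450/(-777 - 538) = -9450/(-1315) = -9450*(-1/1315) = 1890/263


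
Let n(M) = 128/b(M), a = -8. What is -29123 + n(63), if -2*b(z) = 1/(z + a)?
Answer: -43203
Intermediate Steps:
b(z) = -1/(2*(-8 + z)) (b(z) = -1/(2*(z - 8)) = -1/(2*(-8 + z)))
n(M) = 2048 - 256*M (n(M) = 128/((-1/(-16 + 2*M))) = 128*(16 - 2*M) = 2048 - 256*M)
-29123 + n(63) = -29123 + (2048 - 256*63) = -29123 + (2048 - 16128) = -29123 - 14080 = -43203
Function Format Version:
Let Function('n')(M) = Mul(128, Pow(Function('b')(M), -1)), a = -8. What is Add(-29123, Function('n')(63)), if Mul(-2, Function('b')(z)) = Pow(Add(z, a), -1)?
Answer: -43203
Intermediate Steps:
Function('b')(z) = Mul(Rational(-1, 2), Pow(Add(-8, z), -1)) (Function('b')(z) = Mul(Rational(-1, 2), Pow(Add(z, -8), -1)) = Mul(Rational(-1, 2), Pow(Add(-8, z), -1)))
Function('n')(M) = Add(2048, Mul(-256, M)) (Function('n')(M) = Mul(128, Pow(Mul(-1, Pow(Add(-16, Mul(2, M)), -1)), -1)) = Mul(128, Add(16, Mul(-2, M))) = Add(2048, Mul(-256, M)))
Add(-29123, Function('n')(63)) = Add(-29123, Add(2048, Mul(-256, 63))) = Add(-29123, Add(2048, -16128)) = Add(-29123, -14080) = -43203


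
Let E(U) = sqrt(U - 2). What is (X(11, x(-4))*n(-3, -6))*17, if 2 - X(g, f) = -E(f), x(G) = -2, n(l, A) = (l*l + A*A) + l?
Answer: 1428 + 1428*I ≈ 1428.0 + 1428.0*I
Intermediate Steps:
E(U) = sqrt(-2 + U)
n(l, A) = l + A**2 + l**2 (n(l, A) = (l**2 + A**2) + l = (A**2 + l**2) + l = l + A**2 + l**2)
X(g, f) = 2 + sqrt(-2 + f) (X(g, f) = 2 - (-1)*sqrt(-2 + f) = 2 + sqrt(-2 + f))
(X(11, x(-4))*n(-3, -6))*17 = ((2 + sqrt(-2 - 2))*(-3 + (-6)**2 + (-3)**2))*17 = ((2 + sqrt(-4))*(-3 + 36 + 9))*17 = ((2 + 2*I)*42)*17 = (84 + 84*I)*17 = 1428 + 1428*I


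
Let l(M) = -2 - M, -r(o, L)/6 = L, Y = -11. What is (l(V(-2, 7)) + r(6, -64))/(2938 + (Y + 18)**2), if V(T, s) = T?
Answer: 384/2987 ≈ 0.12856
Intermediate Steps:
r(o, L) = -6*L
(l(V(-2, 7)) + r(6, -64))/(2938 + (Y + 18)**2) = ((-2 - 1*(-2)) - 6*(-64))/(2938 + (-11 + 18)**2) = ((-2 + 2) + 384)/(2938 + 7**2) = (0 + 384)/(2938 + 49) = 384/2987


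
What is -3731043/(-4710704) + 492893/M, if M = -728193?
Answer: 395046368627/3430301677872 ≈ 0.11516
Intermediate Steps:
-3731043/(-4710704) + 492893/M = -3731043/(-4710704) + 492893/(-728193) = -3731043*(-1/4710704) + 492893*(-1/728193) = 3731043/4710704 - 492893/728193 = 395046368627/3430301677872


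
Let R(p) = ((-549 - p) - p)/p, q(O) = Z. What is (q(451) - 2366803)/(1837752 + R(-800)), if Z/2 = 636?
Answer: -1892424800/1470200549 ≈ -1.2872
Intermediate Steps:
Z = 1272 (Z = 2*636 = 1272)
q(O) = 1272
R(p) = (-549 - 2*p)/p
(q(451) - 2366803)/(1837752 + R(-800)) = (1272 - 2366803)/(1837752 + (-2 - 549/(-800))) = -2365531/(1837752 + (-2 - 549*(-1/800))) = -2365531/(1837752 + (-2 + 549/800)) = -2365531/(1837752 - 1051/800) = -2365531/1470200549/800 = -2365531*800/1470200549 = -1892424800/1470200549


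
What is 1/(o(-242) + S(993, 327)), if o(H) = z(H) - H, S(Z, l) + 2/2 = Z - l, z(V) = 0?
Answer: 1/907 ≈ 0.0011025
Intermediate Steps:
S(Z, l) = -1 + Z - l (S(Z, l) = -1 + (Z - l) = -1 + Z - l)
o(H) = -H (o(H) = 0 - H = -H)
1/(o(-242) + S(993, 327)) = 1/(-1*(-242) + (-1 + 993 - 1*327)) = 1/(242 + (-1 + 993 - 327)) = 1/(242 + 665) = 1/907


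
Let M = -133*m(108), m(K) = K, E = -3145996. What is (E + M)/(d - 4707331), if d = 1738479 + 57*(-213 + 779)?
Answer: 316036/293659 ≈ 1.0762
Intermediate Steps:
M = -14364 (M = -133*108 = -14364)
d = 1770741 (d = 1738479 + 57*566 = 1738479 + 32262 = 1770741)
(E + M)/(d - 4707331) = (-3145996 - 14364)/(1770741 - 4707331) = -3160360/(-2936590) = -3160360*(-1/2936590) = 316036/293659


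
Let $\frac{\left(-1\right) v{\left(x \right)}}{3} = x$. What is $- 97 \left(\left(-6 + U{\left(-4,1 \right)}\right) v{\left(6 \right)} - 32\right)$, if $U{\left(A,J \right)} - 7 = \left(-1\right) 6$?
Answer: $-5626$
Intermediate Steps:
$U{\left(A,J \right)} = 1$ ($U{\left(A,J \right)} = 7 - 6 = 1$)
$v{\left(x \right)} = - 3 x$
$- 97 \left(\left(-6 + U{\left(-4,1 \right)}\right) v{\left(6 \right)} - 32\right) = - 97 \left(\left(-6 + 1\right) \left(\left(-3\right) 6\right) - 32\right) = - 97 \left(\left(-5\right) \left(-18\right) - 32\right) = - 97 \left(90 - 32\right) = \left(-97\right) 58 = -5626$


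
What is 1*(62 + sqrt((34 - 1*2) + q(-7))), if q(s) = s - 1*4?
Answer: 62 + sqrt(21) ≈ 66.583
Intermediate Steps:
q(s) = -4 + s (q(s) = s - 4 = -4 + s)
1*(62 + sqrt((34 - 1*2) + q(-7))) = 1*(62 + sqrt((34 - 1*2) + (-4 - 7))) = 1*(62 + sqrt((34 - 2) - 11)) = 1*(62 + sqrt(32 - 11)) = 1*(62 + sqrt(21)) = 62 + sqrt(21)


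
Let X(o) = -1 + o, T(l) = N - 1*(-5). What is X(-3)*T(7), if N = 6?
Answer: -44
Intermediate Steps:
T(l) = 11 (T(l) = 6 - 1*(-5) = 6 + 5 = 11)
X(-3)*T(7) = (-1 - 3)*11 = -4*11 = -44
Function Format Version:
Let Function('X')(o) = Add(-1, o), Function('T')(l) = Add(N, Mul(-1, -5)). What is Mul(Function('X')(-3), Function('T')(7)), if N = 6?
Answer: -44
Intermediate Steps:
Function('T')(l) = 11 (Function('T')(l) = Add(6, Mul(-1, -5)) = Add(6, 5) = 11)
Mul(Function('X')(-3), Function('T')(7)) = Mul(Add(-1, -3), 11) = Mul(-4, 11) = -44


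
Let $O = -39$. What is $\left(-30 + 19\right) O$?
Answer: $429$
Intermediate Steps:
$\left(-30 + 19\right) O = \left(-30 + 19\right) \left(-39\right) = \left(-11\right) \left(-39\right) = 429$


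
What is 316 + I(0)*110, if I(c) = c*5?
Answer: 316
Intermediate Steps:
I(c) = 5*c
316 + I(0)*110 = 316 + (5*0)*110 = 316 + 0*110 = 316 + 0 = 316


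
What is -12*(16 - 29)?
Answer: 156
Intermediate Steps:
-12*(16 - 29) = -12*(-13) = 156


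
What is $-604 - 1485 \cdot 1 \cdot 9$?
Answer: $-13969$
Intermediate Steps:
$-604 - 1485 \cdot 1 \cdot 9 = -604 - 13365 = -13969$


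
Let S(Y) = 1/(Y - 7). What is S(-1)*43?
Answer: -43/8 ≈ -5.3750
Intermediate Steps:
S(Y) = 1/(-7 + Y)
S(-1)*43 = 43/(-7 - 1) = 43/(-8) = -⅛*43 = -43/8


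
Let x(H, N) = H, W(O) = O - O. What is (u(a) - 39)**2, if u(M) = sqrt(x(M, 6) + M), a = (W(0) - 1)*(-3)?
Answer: (39 - sqrt(6))**2 ≈ 1335.9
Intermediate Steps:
W(O) = 0
a = 3 (a = (0 - 1)*(-3) = -1*(-3) = 3)
u(M) = sqrt(2)*sqrt(M) (u(M) = sqrt(M + M) = sqrt(2*M) = sqrt(2)*sqrt(M))
(u(a) - 39)**2 = (sqrt(2)*sqrt(3) - 39)**2 = (sqrt(6) - 39)**2 = (-39 + sqrt(6))**2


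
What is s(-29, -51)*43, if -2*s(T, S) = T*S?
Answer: -63597/2 ≈ -31799.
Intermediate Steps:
s(T, S) = -S*T/2 (s(T, S) = -T*S/2 = -S*T/2)
s(-29, -51)*43 = -1/2*(-51)*(-29)*43 = -1479/2*43 = -63597/2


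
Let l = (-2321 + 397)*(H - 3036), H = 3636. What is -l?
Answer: 1154400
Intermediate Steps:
l = -1154400 (l = (-2321 + 397)*(3636 - 3036) = -1924*600 = -1154400)
-l = -1*(-1154400) = 1154400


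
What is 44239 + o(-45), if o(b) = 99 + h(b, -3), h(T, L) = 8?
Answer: 44346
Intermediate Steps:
o(b) = 107 (o(b) = 99 + 8 = 107)
44239 + o(-45) = 44239 + 107 = 44346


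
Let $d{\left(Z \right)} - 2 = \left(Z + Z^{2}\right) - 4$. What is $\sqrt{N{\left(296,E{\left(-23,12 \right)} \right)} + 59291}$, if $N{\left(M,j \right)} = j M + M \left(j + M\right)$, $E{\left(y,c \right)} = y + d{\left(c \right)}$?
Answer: $\sqrt{224459} \approx 473.77$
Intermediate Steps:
$d{\left(Z \right)} = -2 + Z + Z^{2}$ ($d{\left(Z \right)} = 2 - \left(4 - Z - Z^{2}\right) = 2 + \left(-4 + Z + Z^{2}\right) = -2 + Z + Z^{2}$)
$E{\left(y,c \right)} = -2 + c + y + c^{2}$ ($E{\left(y,c \right)} = y + \left(-2 + c + c^{2}\right) = -2 + c + y + c^{2}$)
$N{\left(M,j \right)} = M j + M \left(M + j\right)$
$\sqrt{N{\left(296,E{\left(-23,12 \right)} \right)} + 59291} = \sqrt{296 \left(296 + 2 \left(-2 + 12 - 23 + 12^{2}\right)\right) + 59291} = \sqrt{296 \left(296 + 2 \left(-2 + 12 - 23 + 144\right)\right) + 59291} = \sqrt{296 \left(296 + 2 \cdot 131\right) + 59291} = \sqrt{296 \left(296 + 262\right) + 59291} = \sqrt{296 \cdot 558 + 59291} = \sqrt{165168 + 59291} = \sqrt{224459}$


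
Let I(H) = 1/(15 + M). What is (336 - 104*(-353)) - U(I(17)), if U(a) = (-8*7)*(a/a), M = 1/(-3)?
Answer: 37104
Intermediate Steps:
M = -⅓ ≈ -0.33333
I(H) = 3/44 (I(H) = 1/(15 - ⅓) = 1/(44/3) = 3/44)
U(a) = -56 (U(a) = -56*1 = -56)
(336 - 104*(-353)) - U(I(17)) = (336 - 104*(-353)) - 1*(-56) = (336 + 36712) + 56 = 37048 + 56 = 37104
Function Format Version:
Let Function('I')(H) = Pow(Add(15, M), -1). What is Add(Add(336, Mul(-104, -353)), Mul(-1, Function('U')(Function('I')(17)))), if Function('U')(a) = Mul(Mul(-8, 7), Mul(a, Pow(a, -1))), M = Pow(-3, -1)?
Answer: 37104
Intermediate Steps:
M = Rational(-1, 3) ≈ -0.33333
Function('I')(H) = Rational(3, 44) (Function('I')(H) = Pow(Add(15, Rational(-1, 3)), -1) = Pow(Rational(44, 3), -1) = Rational(3, 44))
Function('U')(a) = -56 (Function('U')(a) = Mul(-56, 1) = -56)
Add(Add(336, Mul(-104, -353)), Mul(-1, Function('U')(Function('I')(17)))) = Add(Add(336, Mul(-104, -353)), Mul(-1, -56)) = Add(Add(336, 36712), 56) = Add(37048, 56) = 37104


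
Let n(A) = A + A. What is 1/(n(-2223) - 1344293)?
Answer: -1/1348739 ≈ -7.4143e-7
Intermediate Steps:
n(A) = 2*A
1/(n(-2223) - 1344293) = 1/(2*(-2223) - 1344293) = 1/(-4446 - 1344293) = 1/(-1348739) = -1/1348739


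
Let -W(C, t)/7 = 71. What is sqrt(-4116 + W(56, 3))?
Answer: I*sqrt(4613) ≈ 67.919*I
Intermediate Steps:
W(C, t) = -497 (W(C, t) = -7*71 = -497)
sqrt(-4116 + W(56, 3)) = sqrt(-4116 - 497) = sqrt(-4613) = I*sqrt(4613)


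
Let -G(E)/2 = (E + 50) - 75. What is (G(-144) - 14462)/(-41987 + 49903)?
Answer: -3531/1979 ≈ -1.7842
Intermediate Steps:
G(E) = 50 - 2*E (G(E) = -2*((E + 50) - 75) = -2*((50 + E) - 75) = -2*(-25 + E) = 50 - 2*E)
(G(-144) - 14462)/(-41987 + 49903) = ((50 - 2*(-144)) - 14462)/(-41987 + 49903) = ((50 + 288) - 14462)/7916 = (338 - 14462)*(1/7916) = -14124*1/7916 = -3531/1979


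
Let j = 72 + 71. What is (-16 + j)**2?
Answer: 16129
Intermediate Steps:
j = 143
(-16 + j)**2 = (-16 + 143)**2 = 127**2 = 16129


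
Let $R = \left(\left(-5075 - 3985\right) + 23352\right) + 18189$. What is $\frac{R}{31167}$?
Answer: $\frac{3609}{3463} \approx 1.0422$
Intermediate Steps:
$R = 32481$ ($R = \left(-9060 + 23352\right) + 18189 = 14292 + 18189 = 32481$)
$\frac{R}{31167} = \frac{32481}{31167} = 32481 \cdot \frac{1}{31167} = \frac{3609}{3463}$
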